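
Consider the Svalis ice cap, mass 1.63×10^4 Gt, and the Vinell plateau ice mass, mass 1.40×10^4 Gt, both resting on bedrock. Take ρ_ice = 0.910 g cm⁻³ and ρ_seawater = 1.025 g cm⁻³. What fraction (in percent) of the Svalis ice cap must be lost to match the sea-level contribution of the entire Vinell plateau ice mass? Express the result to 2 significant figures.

Equal sea-level rise means equal mass of meltwater, i.e. equal mass of ice lost.
Ice mass of Vinell: 1.400×10^16 kg; ice mass of Svalis: 1.630×10^16 kg.
Fraction required = 1.400×10^16 / 1.630×10^16 = 0.859 → 86 %.

≈ 86 %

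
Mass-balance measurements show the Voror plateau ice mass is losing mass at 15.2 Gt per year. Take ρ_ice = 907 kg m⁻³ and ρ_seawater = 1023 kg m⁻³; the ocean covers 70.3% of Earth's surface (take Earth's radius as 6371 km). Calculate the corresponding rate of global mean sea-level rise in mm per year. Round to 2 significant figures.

≈ 0.041 mm/yr

ρ_w = 1023 kg m⁻³. Annual water volume added = 15.2 Gt / ρ_w = 1.520×10^13 kg / 1023 kg m⁻³ = 1.486×10^10 m³.
Δh per year = 1.486×10^10 / 3.59×10^14 = 4.14×10^-5 m = 0.041 mm.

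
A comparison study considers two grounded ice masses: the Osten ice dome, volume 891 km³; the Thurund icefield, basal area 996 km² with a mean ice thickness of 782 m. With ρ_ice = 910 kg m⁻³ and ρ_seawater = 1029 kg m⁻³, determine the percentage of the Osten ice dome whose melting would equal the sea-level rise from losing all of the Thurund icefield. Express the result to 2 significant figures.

Equal sea-level rise means equal mass of meltwater, i.e. equal mass of ice lost.
Ice mass of Thurund: 7.088×10^14 kg; ice mass of Osten: 8.108×10^14 kg.
Fraction required = 7.088×10^14 / 8.108×10^14 = 0.874 → 87 %.

≈ 87 %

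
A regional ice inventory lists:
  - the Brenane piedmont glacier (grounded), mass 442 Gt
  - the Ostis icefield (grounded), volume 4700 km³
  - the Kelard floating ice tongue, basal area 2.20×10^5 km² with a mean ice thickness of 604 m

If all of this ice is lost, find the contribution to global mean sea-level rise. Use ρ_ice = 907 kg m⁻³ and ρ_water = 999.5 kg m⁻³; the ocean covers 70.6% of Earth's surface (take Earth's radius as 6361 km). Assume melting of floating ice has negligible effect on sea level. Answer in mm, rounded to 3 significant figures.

≈ 13.1 mm

Brenane: 442 Gt = 4.420×10^14 kg; dividing by ρ_w = 999.5 kg m⁻³ gives 4.422×10^11 m³ of water.
Ostis: 4700 km³ × (907/999.5) = 4265 km³ of water.
The Kelard floating ice tongue is floating and already displaces its own weight of water, so its melt adds essentially nothing to sea level.
Total added water ≈ 4.707×10^12 m³ over 3.59×10^14 m² → Δh = 0.0131 m = 13.1 mm.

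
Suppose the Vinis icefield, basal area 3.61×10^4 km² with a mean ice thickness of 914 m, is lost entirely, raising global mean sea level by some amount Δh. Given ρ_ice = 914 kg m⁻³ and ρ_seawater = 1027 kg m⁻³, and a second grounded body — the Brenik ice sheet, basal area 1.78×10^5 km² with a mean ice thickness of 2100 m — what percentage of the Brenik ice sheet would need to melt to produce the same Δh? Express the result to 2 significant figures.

≈ 8.8 %

Equal sea-level rise means equal mass of meltwater, i.e. equal mass of ice lost.
Ice mass of Vinis: 3.016×10^16 kg; ice mass of Brenik: 3.417×10^17 kg.
Fraction required = 3.016×10^16 / 3.417×10^17 = 0.0883 → 8.8 %.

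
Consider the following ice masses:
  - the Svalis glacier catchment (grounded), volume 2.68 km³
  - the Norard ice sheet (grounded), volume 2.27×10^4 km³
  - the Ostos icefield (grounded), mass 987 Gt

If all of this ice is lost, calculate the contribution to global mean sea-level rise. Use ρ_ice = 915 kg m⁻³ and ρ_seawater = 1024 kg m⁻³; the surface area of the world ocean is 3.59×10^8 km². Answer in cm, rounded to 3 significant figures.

≈ 5.92 cm

Svalis: 2.68 km³ × (915/1024) = 2.395 km³ of water.
Norard: 2.27×10^4 km³ × (915/1024) = 2.028×10^4 km³ of water.
Ostos: 987 Gt = 9.870×10^14 kg; dividing by ρ_w = 1024 kg m⁻³ gives 9.639×10^11 m³ of water.
Total added water ≈ 2.125×10^13 m³ over 3.59×10^14 m² → Δh = 0.0592 m = 5.92 cm.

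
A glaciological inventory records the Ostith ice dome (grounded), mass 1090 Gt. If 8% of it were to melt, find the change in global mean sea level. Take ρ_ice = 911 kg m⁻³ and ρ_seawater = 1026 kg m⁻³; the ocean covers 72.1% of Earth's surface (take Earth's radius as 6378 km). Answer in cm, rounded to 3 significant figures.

≈ 0.0231 cm

Ostith: 0.08 × 1090 Gt = 8.720×10^13 kg; dividing by ρ_w = 1026 kg m⁻³ gives 8.499×10^10 m³ of water.
Spread over 3.69×10^14 m² of ocean, Δh = 8.499×10^10 / 3.69×10^14 = 2.31×10^-4 m = 0.0231 cm.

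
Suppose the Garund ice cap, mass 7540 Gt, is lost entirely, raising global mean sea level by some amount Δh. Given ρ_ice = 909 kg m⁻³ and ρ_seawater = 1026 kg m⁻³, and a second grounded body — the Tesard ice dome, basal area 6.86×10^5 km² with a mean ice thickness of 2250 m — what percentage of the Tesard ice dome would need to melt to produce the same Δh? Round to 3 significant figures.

≈ 0.537 %

Equal sea-level rise means equal mass of meltwater, i.e. equal mass of ice lost.
Ice mass of Garund: 7.540×10^15 kg; ice mass of Tesard: 1.403×10^18 kg.
Fraction required = 7.540×10^15 / 1.403×10^18 = 5.37×10^-3 → 0.537 %.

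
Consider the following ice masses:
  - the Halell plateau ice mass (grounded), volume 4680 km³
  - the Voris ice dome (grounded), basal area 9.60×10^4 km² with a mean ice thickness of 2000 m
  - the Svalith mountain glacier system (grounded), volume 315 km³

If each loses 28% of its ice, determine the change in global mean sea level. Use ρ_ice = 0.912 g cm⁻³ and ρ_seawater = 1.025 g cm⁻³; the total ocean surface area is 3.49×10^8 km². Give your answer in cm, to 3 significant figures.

≈ 14.1 cm

Halell: 0.28 × 4680 km³ × (912/1025) = 1166 km³ of water.
Voris: ice volume = 9.60×10^4 km² × 2000 m = 1.920×10^5 km³; 0.28 × 1.920×10^5 × (912/1025) = 4.783×10^4 km³ of water.
Svalith: 0.28 × 315 km³ × (912/1025) = 78.48 km³ of water.
Total added water ≈ 4.908×10^13 m³ over 3.49×10^14 m² → Δh = 0.141 m = 14.1 cm.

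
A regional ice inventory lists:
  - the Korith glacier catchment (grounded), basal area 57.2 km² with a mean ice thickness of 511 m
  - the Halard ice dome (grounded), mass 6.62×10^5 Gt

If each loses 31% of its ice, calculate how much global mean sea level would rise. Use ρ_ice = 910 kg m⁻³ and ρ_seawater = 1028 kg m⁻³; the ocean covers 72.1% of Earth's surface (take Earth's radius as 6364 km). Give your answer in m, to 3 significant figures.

Korith: ice volume = 57.2 km² × 511 m = 29.23 km³; 0.31 × 29.23 × (910/1028) = 8.021 km³ of water.
Halard: 0.31 × 6.62×10^5 Gt = 2.052×10^17 kg; dividing by ρ_w = 1028 kg m⁻³ gives 1.996×10^14 m³ of water.
Total added water ≈ 1.996×10^14 m³ over 3.67×10^14 m² → Δh = 0.544 m.

≈ 0.544 m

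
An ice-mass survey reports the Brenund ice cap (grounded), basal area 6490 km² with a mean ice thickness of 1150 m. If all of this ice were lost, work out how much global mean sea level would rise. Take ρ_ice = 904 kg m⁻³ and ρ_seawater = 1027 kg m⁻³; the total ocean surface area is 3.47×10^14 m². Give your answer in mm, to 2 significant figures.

≈ 19 mm

Brenund: ice volume = 6490 km² × 1150 m = 7464 km³; 7464 × (904/1027) = 6570 km³ of water.
Spread over 3.47×10^14 m² of ocean, Δh = 6.570×10^12 / 3.47×10^14 = 0.0189 m = 19 mm.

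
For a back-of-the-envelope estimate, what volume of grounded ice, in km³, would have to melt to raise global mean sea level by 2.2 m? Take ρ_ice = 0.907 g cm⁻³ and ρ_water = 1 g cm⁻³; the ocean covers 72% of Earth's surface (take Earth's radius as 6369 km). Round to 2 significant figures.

Required water volume = Δh × A = 2.2 m × 3.67×10^14 m² = 8.074×10^14 m³ = 8.074×10^5 km³.
Ice volume = water volume × ρ_w/ρ_ice = 8.074×10^5 × 1000/907 = 8.9×10^5 km³.

≈ 8.9×10^5 km³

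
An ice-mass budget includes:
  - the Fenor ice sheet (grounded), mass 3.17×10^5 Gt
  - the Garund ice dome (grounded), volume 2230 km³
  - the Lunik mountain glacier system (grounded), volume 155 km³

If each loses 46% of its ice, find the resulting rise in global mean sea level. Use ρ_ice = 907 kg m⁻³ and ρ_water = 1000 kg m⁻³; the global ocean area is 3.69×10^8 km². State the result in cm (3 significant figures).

Fenor: 0.46 × 3.17×10^5 Gt = 1.458×10^17 kg; dividing by ρ_w = 1000 kg m⁻³ gives 1.458×10^14 m³ of water.
Garund: 0.46 × 2230 km³ × (907/1000) = 930.4 km³ of water.
Lunik: 0.46 × 155 km³ × (907/1000) = 64.67 km³ of water.
Total added water ≈ 1.468×10^14 m³ over 3.69×10^14 m² → Δh = 0.398 m = 39.8 cm.

≈ 39.8 cm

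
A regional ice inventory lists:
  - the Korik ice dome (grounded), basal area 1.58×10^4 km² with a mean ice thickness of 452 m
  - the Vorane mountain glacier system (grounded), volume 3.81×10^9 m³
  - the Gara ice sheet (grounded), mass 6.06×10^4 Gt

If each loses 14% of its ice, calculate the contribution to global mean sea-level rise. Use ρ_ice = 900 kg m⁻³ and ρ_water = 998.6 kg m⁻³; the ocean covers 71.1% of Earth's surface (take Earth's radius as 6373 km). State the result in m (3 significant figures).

≈ 0.0259 m

Korik: ice volume = 1.58×10^4 km² × 452 m = 7142 km³; 0.14 × 7142 × (900/998.6) = 901.1 km³ of water.
Vorane: 0.14 × 3.81×10^9 m³ × (900/998.6) = 4.807×10^8 m³ of water.
Gara: 0.14 × 6.06×10^4 Gt = 8.484×10^15 kg; dividing by ρ_w = 998.6 kg m⁻³ gives 8.496×10^12 m³ of water.
Total added water ≈ 9.397×10^12 m³ over 3.63×10^14 m² → Δh = 0.0259 m.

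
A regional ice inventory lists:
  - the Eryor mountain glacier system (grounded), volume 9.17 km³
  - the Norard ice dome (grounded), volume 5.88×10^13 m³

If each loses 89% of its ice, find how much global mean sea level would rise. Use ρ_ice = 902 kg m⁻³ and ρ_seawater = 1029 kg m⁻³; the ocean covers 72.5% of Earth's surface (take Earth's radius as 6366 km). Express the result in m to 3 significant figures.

≈ 0.124 m

Eryor: 0.89 × 9.17 km³ × (902/1029) = 7.154 km³ of water.
Norard: 0.89 × 5.88×10^13 m³ × (902/1029) = 4.587×10^13 m³ of water.
Total added water ≈ 4.588×10^13 m³ over 3.69×10^14 m² → Δh = 0.124 m.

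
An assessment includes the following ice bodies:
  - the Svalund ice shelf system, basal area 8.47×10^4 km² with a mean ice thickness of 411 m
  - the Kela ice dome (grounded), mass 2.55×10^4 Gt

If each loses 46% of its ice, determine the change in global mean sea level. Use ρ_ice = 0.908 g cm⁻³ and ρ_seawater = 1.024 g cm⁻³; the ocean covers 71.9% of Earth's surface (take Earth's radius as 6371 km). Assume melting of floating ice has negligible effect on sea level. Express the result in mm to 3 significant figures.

≈ 31.2 mm

The Svalund ice shelf system is floating and already displaces its own weight of water, so its melt adds essentially nothing to sea level.
Kela: 0.46 × 2.55×10^4 Gt = 1.173×10^16 kg; dividing by ρ_w = 1.024 g cm⁻³ = 1024 kg m⁻³ gives 1.146×10^13 m³ of water.
Total added water ≈ 1.146×10^13 m³ over 3.67×10^14 m² → Δh = 0.0312 m = 31.2 mm.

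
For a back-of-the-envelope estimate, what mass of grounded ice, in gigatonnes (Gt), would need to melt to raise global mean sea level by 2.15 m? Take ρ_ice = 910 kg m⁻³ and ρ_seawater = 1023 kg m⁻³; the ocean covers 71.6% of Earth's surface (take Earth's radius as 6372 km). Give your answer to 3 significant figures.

≈ 8.04×10^5 Gt

Required water volume = Δh × A = 2.15 m × 3.65×10^14 m² = 7.854×10^14 m³.
ρ_w = 1023 kg m⁻³, so the mass of water = 7.854×10^14 m³ × 1023 kg m⁻³ = 8.035×10^17 kg = 8.04×10^5 Gt (and the same mass of ice, by conservation).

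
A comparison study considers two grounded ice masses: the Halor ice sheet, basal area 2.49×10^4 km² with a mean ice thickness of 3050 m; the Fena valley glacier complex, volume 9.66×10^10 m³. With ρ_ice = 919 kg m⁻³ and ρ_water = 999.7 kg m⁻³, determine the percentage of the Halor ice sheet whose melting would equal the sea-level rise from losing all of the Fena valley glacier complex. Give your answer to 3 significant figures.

Equal sea-level rise means equal mass of meltwater, i.e. equal mass of ice lost.
Ice mass of Fena: 8.878×10^13 kg; ice mass of Halor: 6.979×10^16 kg.
Fraction required = 8.878×10^13 / 6.979×10^16 = 1.27×10^-3 → 0.127 %.

≈ 0.127 %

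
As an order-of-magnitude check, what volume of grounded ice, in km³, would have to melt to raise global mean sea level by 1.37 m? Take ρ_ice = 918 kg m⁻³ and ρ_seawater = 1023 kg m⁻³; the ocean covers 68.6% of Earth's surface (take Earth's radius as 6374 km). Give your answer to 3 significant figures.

Required water volume = Δh × A = 1.37 m × 3.50×10^14 m² = 4.798×10^14 m³ = 4.798×10^5 km³.
Ice volume = water volume × ρ_w/ρ_ice = 4.798×10^5 × 1023/918 = 5.35×10^5 km³.

≈ 5.35×10^5 km³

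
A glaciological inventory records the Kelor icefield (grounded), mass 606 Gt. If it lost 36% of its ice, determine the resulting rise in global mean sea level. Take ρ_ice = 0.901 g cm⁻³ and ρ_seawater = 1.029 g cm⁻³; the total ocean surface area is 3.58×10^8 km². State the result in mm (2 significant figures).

≈ 0.59 mm

Kelor: 0.36 × 606 Gt = 2.182×10^14 kg; dividing by ρ_w = 1.029 g cm⁻³ = 1029 kg m⁻³ gives 2.120×10^11 m³ of water.
Spread over 3.58×10^14 m² of ocean, Δh = 2.120×10^11 / 3.58×10^14 = 5.92×10^-4 m = 0.59 mm.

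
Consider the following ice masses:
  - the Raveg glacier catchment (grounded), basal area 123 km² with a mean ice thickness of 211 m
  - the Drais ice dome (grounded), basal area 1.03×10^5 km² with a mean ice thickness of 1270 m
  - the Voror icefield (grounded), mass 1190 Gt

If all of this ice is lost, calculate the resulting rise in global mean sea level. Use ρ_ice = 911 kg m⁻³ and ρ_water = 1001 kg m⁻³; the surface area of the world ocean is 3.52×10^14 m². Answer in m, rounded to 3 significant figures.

Raveg: ice volume = 123 km² × 211 m = 25.95 km³; 25.95 × (911/1001) = 23.62 km³ of water.
Drais: ice volume = 1.03×10^5 km² × 1270 m = 1.308×10^5 km³; 1.308×10^5 × (911/1001) = 1.190×10^5 km³ of water.
Voror: 1190 Gt = 1.190×10^15 kg; dividing by ρ_w = 1001 kg m⁻³ gives 1.189×10^12 m³ of water.
Total added water ≈ 1.203×10^14 m³ over 3.52×10^14 m² → Δh = 0.342 m.

≈ 0.342 m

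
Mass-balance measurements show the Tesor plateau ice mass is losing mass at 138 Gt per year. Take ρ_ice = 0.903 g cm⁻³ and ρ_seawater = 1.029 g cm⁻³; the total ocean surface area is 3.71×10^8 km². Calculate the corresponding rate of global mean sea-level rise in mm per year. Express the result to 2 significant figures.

≈ 0.36 mm/yr

ρ_w = 1.029 g cm⁻³ = 1029 kg m⁻³. Annual water volume added = 138 Gt / ρ_w = 1.380×10^14 kg / 1029 kg m⁻³ = 1.341×10^11 m³.
Δh per year = 1.341×10^11 / 3.71×10^14 = 3.61×10^-4 m = 0.36 mm.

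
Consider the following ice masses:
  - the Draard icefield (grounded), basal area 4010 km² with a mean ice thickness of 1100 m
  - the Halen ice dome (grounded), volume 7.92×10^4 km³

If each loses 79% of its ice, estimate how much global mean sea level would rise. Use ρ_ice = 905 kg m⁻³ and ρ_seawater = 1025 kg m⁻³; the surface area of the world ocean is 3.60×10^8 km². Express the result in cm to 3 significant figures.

≈ 16.2 cm

Draard: ice volume = 4010 km² × 1100 m = 4411 km³; 0.79 × 4411 × (905/1025) = 3077 km³ of water.
Halen: 0.79 × 7.92×10^4 km³ × (905/1025) = 5.524×10^4 km³ of water.
Total added water ≈ 5.832×10^13 m³ over 3.60×10^14 m² → Δh = 0.162 m = 16.2 cm.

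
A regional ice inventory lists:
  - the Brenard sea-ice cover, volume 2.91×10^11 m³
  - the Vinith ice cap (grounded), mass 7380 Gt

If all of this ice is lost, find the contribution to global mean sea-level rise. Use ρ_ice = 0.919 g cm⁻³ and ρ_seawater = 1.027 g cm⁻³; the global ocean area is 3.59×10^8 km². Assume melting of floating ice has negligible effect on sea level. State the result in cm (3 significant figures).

≈ 2.00 cm

The Brenard sea-ice cover is floating and already displaces its own weight of water, so its melt adds essentially nothing to sea level.
Vinith: 7380 Gt = 7.380×10^15 kg; dividing by ρ_w = 1.027 g cm⁻³ = 1027 kg m⁻³ gives 7.186×10^12 m³ of water.
Total added water ≈ 7.186×10^12 m³ over 3.59×10^14 m² → Δh = 0.0200 m = 2.00 cm.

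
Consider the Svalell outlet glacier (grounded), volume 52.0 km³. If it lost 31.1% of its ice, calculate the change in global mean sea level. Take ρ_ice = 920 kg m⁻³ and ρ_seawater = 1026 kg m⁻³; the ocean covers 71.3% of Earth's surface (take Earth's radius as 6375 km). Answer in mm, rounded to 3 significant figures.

Svalell: 0.311 × 52.0 km³ × (920/1026) = 14.50 km³ of water.
Spread over 3.64×10^14 m² of ocean, Δh = 1.450×10^10 / 3.64×10^14 = 3.98×10^-5 m = 0.0398 mm.

≈ 0.0398 mm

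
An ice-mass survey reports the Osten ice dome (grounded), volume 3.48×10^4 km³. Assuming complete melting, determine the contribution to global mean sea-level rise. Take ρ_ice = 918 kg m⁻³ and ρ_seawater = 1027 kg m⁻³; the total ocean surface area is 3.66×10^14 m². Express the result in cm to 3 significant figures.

Osten: 3.48×10^4 km³ × (918/1027) = 3.111×10^4 km³ of water.
Spread over 3.66×10^14 m² of ocean, Δh = 3.111×10^13 / 3.66×10^14 = 0.0850 m = 8.50 cm.

≈ 8.50 cm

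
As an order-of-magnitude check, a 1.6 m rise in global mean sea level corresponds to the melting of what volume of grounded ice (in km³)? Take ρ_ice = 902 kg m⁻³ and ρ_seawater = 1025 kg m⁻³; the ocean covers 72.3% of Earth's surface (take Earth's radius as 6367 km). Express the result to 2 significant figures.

Required water volume = Δh × A = 1.6 m × 3.68×10^14 m² = 5.893×10^14 m³ = 5.893×10^5 km³.
Ice volume = water volume × ρ_w/ρ_ice = 5.893×10^5 × 1025/902 = 6.7×10^5 km³.

≈ 6.7×10^5 km³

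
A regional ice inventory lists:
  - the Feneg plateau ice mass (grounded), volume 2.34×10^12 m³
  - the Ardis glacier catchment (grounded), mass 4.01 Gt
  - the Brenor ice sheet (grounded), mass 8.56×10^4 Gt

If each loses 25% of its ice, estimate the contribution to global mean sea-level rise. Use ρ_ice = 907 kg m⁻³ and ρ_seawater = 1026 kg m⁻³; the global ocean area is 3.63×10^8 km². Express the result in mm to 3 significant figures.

Feneg: 0.25 × 2.34×10^12 m³ × (907/1026) = 5.171×10^11 m³ of water.
Ardis: 0.25 × 4.01 Gt = 1.002×10^12 kg; dividing by ρ_w = 1026 kg m⁻³ gives 9.771×10^8 m³ of water.
Brenor: 0.25 × 8.56×10^4 Gt = 2.140×10^16 kg; dividing by ρ_w = 1026 kg m⁻³ gives 2.086×10^13 m³ of water.
Total added water ≈ 2.138×10^13 m³ over 3.63×10^14 m² → Δh = 0.0589 m = 58.9 mm.

≈ 58.9 mm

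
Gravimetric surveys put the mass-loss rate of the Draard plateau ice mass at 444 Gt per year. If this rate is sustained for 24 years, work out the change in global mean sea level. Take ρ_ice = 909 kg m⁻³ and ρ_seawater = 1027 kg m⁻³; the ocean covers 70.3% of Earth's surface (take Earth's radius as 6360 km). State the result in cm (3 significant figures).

Total mass lost = 444 Gt/yr × 24 yr = 1.066×10^4 Gt = 1.066×10^16 kg.
ρ_w = 1027 kg m⁻³, so water volume = 1.066×10^16 / 1027 = 1.038×10^13 m³.
Δh = 1.038×10^13 / 3.57×10^14 = 0.0290 m = 2.90 cm.

≈ 2.90 cm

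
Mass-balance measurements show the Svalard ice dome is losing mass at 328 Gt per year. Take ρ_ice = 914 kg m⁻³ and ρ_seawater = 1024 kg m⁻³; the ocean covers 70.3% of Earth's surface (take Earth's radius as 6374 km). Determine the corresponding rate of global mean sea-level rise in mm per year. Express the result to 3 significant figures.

≈ 0.892 mm/yr

ρ_w = 1024 kg m⁻³. Annual water volume added = 328 Gt / ρ_w = 3.280×10^14 kg / 1024 kg m⁻³ = 3.203×10^11 m³.
Δh per year = 3.203×10^11 / 3.59×10^14 = 8.92×10^-4 m = 0.892 mm.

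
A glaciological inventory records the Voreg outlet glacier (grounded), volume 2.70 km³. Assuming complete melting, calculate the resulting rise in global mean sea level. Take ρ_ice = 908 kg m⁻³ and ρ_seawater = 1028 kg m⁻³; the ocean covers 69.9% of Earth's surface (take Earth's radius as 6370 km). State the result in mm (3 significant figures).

Voreg: 2.70 km³ × (908/1028) = 2.385 km³ of water.
Spread over 3.56×10^14 m² of ocean, Δh = 2.385×10^9 / 3.56×10^14 = 6.69×10^-6 m = 6.69×10^-3 mm.

≈ 6.69×10^-3 mm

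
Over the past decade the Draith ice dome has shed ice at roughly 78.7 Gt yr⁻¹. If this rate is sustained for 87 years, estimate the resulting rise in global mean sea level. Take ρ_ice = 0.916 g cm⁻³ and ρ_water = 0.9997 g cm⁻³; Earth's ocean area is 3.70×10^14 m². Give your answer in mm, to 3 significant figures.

≈ 18.5 mm

Total mass lost = 78.7 Gt/yr × 87 yr = 6847 Gt = 6.847×10^15 kg.
ρ_w = 0.9997 g cm⁻³ = 999.7 kg m⁻³, so water volume = 6.847×10^15 / 999.7 = 6.849×10^12 m³.
Δh = 6.849×10^12 / 3.70×10^14 = 0.0185 m = 18.5 mm.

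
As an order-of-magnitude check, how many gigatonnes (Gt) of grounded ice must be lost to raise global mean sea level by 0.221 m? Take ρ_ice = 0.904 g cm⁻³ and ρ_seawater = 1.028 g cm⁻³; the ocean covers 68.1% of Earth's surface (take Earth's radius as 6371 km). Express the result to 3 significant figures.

Required water volume = Δh × A = 0.221 m × 3.47×10^14 m² = 7.677×10^13 m³.
ρ_w = 1.028 g cm⁻³ = 1028 kg m⁻³, so the mass of water = 7.677×10^13 m³ × 1028 kg m⁻³ = 7.891×10^16 kg = 7.89×10^4 Gt (and the same mass of ice, by conservation).

≈ 7.89×10^4 Gt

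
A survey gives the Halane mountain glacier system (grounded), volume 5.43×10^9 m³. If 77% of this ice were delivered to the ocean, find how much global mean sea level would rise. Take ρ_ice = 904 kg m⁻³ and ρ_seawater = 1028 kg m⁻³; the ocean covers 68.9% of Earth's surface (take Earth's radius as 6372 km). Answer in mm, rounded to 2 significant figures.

≈ 0.010 mm

Halane: 0.77 × 5.43×10^9 m³ × (904/1028) = 3.677×10^9 m³ of water.
Spread over 3.52×10^14 m² of ocean, Δh = 3.677×10^9 / 3.52×10^14 = 1.05×10^-5 m = 0.010 mm.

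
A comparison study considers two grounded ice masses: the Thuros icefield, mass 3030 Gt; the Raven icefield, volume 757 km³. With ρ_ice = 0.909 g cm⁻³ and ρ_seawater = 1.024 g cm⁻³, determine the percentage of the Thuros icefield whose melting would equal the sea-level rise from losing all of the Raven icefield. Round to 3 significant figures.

≈ 22.7 %

Equal sea-level rise means equal mass of meltwater, i.e. equal mass of ice lost.
Ice mass of Raven: 6.881×10^14 kg; ice mass of Thuros: 3.030×10^15 kg.
Fraction required = 6.881×10^14 / 3.030×10^15 = 0.227 → 22.7 %.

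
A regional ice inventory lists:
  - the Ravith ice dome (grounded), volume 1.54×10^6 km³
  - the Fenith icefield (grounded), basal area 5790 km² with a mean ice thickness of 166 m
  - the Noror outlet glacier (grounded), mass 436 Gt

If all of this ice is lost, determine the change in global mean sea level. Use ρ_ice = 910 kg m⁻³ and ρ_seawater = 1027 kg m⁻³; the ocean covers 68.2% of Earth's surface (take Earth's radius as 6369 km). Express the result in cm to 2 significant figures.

≈ 390 cm

Ravith: 1.54×10^6 km³ × (910/1027) = 1.365×10^6 km³ of water.
Fenith: ice volume = 5790 km² × 166 m = 961.1 km³; 961.1 × (910/1027) = 851.6 km³ of water.
Noror: 436 Gt = 4.360×10^14 kg; dividing by ρ_w = 1027 kg m⁻³ gives 4.245×10^11 m³ of water.
Total added water ≈ 1.366×10^15 m³ over 3.48×10^14 m² → Δh = 3.93 m = 390 cm.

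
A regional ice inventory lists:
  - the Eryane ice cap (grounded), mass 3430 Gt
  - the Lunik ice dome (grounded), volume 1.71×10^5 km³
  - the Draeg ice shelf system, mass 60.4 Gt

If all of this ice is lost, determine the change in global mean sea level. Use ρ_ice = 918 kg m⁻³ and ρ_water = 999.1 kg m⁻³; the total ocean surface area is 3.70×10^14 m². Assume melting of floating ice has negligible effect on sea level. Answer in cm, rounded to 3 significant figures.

Eryane: 3430 Gt = 3.430×10^15 kg; dividing by ρ_w = 999.1 kg m⁻³ gives 3.433×10^12 m³ of water.
Lunik: 1.71×10^5 km³ × (918/999.1) = 1.571×10^5 km³ of water.
The Draeg ice shelf system is floating and already displaces its own weight of water, so its melt adds essentially nothing to sea level.
Total added water ≈ 1.606×10^14 m³ over 3.70×10^14 m² → Δh = 0.434 m = 43.4 cm.

≈ 43.4 cm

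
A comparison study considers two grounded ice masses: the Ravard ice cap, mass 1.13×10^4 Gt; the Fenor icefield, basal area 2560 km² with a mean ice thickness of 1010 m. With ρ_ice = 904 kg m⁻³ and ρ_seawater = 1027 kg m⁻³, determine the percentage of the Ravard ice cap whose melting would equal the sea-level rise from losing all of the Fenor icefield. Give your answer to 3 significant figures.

≈ 20.7 %

Equal sea-level rise means equal mass of meltwater, i.e. equal mass of ice lost.
Ice mass of Fenor: 2.337×10^15 kg; ice mass of Ravard: 1.130×10^16 kg.
Fraction required = 2.337×10^15 / 1.130×10^16 = 0.207 → 20.7 %.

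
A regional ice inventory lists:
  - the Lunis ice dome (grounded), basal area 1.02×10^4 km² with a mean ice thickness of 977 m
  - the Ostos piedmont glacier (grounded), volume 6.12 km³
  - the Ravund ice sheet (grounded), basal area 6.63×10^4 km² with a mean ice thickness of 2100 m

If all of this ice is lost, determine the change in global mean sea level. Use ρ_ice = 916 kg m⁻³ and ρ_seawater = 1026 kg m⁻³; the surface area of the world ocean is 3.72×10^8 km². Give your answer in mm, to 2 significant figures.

Lunis: ice volume = 1.02×10^4 km² × 977 m = 9965 km³; 9965 × (916/1026) = 8897 km³ of water.
Ostos: 6.12 km³ × (916/1026) = 5.464 km³ of water.
Ravund: ice volume = 6.63×10^4 km² × 2100 m = 1.392×10^5 km³; 1.392×10^5 × (916/1026) = 1.243×10^5 km³ of water.
Total added water ≈ 1.332×10^14 m³ over 3.72×10^14 m² → Δh = 0.358 m = 360 mm.

≈ 360 mm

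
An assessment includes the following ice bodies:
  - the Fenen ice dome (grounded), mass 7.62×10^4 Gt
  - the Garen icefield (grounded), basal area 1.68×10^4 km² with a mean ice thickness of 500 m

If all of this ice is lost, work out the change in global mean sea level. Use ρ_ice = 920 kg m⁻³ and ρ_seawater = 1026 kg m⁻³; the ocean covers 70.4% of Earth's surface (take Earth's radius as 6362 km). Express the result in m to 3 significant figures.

Fenen: 7.62×10^4 Gt = 7.620×10^16 kg; dividing by ρ_w = 1026 kg m⁻³ gives 7.427×10^13 m³ of water.
Garen: ice volume = 1.68×10^4 km² × 500 m = 8400 km³; 8400 × (920/1026) = 7532 km³ of water.
Total added water ≈ 8.180×10^13 m³ over 3.58×10^14 m² → Δh = 0.228 m.

≈ 0.228 m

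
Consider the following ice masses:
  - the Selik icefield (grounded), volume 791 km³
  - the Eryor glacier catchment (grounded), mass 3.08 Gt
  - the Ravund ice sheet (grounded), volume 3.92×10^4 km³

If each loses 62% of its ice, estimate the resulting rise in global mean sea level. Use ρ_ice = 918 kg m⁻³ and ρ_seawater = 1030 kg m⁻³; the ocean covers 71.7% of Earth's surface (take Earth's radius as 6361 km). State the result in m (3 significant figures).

≈ 0.0606 m

Selik: 0.62 × 791 km³ × (918/1030) = 437.1 km³ of water.
Eryor: 0.62 × 3.08 Gt = 1.910×10^12 kg; dividing by ρ_w = 1030 kg m⁻³ gives 1.854×10^9 m³ of water.
Ravund: 0.62 × 3.92×10^4 km³ × (918/1030) = 2.166×10^4 km³ of water.
Total added water ≈ 2.210×10^13 m³ over 3.65×10^14 m² → Δh = 0.0606 m.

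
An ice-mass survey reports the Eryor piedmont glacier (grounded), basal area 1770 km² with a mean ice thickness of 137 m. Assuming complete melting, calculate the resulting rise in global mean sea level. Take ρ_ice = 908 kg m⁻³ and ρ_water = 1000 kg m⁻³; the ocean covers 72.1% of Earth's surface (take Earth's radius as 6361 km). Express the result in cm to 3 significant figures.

≈ 0.0601 cm

Eryor: ice volume = 1770 km² × 137 m = 242.5 km³; 242.5 × (908/1000) = 220.2 km³ of water.
Spread over 3.67×10^14 m² of ocean, Δh = 2.202×10^11 / 3.67×10^14 = 6.01×10^-4 m = 0.0601 cm.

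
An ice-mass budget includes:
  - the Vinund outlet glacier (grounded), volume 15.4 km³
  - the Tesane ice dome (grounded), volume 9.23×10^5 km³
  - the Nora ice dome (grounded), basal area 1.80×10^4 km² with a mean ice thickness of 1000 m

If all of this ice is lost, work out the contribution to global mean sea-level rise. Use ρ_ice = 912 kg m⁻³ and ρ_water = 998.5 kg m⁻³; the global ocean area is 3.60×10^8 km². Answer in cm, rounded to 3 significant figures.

Vinund: 15.4 km³ × (912/998.5) = 14.07 km³ of water.
Tesane: 9.23×10^5 km³ × (912/998.5) = 8.430×10^5 km³ of water.
Nora: ice volume = 1.80×10^4 km² × 1000 m = 1.800×10^4 km³; 1.800×10^4 × (912/998.5) = 1.644×10^4 km³ of water.
Total added water ≈ 8.595×10^14 m³ over 3.60×10^14 m² → Δh = 2.39 m = 239 cm.

≈ 239 cm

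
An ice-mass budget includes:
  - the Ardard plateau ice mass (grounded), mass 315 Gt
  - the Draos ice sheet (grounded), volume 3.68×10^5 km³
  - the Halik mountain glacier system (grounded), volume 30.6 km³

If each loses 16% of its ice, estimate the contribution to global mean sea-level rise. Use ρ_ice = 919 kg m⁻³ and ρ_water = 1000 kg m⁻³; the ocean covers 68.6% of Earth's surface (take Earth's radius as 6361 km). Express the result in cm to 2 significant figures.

Ardard: 0.16 × 315 Gt = 5.040×10^13 kg; dividing by ρ_w = 1000 kg m⁻³ gives 5.040×10^10 m³ of water.
Draos: 0.16 × 3.68×10^5 km³ × (919/1000) = 5.411×10^4 km³ of water.
Halik: 0.16 × 30.6 km³ × (919/1000) = 4.499 km³ of water.
Total added water ≈ 5.417×10^13 m³ over 3.49×10^14 m² → Δh = 0.155 m = 16 cm.

≈ 16 cm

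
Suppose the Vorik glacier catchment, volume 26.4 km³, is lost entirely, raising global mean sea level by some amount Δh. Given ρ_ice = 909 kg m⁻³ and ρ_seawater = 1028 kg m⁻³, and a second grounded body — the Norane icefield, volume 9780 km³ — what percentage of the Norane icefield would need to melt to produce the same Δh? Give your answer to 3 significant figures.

≈ 0.270 %

Equal sea-level rise means equal mass of meltwater, i.e. equal mass of ice lost.
Ice mass of Vorik: 2.400×10^13 kg; ice mass of Norane: 8.890×10^15 kg.
Fraction required = 2.400×10^13 / 8.890×10^15 = 2.70×10^-3 → 0.270 %.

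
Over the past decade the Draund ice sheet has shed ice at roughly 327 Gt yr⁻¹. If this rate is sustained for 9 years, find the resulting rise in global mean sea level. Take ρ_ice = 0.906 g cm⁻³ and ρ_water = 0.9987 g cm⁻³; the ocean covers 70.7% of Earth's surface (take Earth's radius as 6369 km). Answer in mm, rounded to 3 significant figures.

Total mass lost = 327 Gt/yr × 9 yr = 2943 Gt = 2.943×10^15 kg.
ρ_w = 0.9987 g cm⁻³ = 998.7 kg m⁻³, so water volume = 2.943×10^15 / 998.7 = 2.947×10^12 m³.
Δh = 2.947×10^12 / 3.60×10^14 = 8.18×10^-3 m = 8.18 mm.

≈ 8.18 mm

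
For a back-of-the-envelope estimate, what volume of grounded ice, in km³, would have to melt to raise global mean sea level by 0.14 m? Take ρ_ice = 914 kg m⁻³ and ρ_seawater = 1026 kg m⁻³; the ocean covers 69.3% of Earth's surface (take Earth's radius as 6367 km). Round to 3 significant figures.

≈ 5.55×10^4 km³

Required water volume = Δh × A = 0.14 m × 3.53×10^14 m² = 4.942×10^13 m³ = 4.942×10^4 km³.
Ice volume = water volume × ρ_w/ρ_ice = 4.942×10^4 × 1026/914 = 5.55×10^4 km³.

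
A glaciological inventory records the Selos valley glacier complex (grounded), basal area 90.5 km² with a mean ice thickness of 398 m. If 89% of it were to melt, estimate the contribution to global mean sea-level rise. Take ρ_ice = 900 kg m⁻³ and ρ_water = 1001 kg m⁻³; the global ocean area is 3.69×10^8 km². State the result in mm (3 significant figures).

Selos: ice volume = 90.5 km² × 398 m = 36.02 km³; 0.89 × 36.02 × (900/1001) = 28.82 km³ of water.
Spread over 3.69×10^14 m² of ocean, Δh = 2.882×10^10 / 3.69×10^14 = 7.81×10^-5 m = 0.0781 mm.

≈ 0.0781 mm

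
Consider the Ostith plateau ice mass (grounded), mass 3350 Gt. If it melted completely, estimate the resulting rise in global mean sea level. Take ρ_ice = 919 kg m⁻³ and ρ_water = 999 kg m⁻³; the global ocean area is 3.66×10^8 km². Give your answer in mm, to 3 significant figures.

≈ 9.16 mm

Ostith: 3350 Gt = 3.350×10^15 kg; dividing by ρ_w = 999 kg m⁻³ gives 3.353×10^12 m³ of water.
Spread over 3.66×10^14 m² of ocean, Δh = 3.353×10^12 / 3.66×10^14 = 9.16×10^-3 m = 9.16 mm.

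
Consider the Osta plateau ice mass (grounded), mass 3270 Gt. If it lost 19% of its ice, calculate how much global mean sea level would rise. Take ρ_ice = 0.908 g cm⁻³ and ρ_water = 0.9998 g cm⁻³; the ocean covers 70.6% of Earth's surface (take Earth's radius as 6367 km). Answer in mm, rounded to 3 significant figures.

Osta: 0.19 × 3270 Gt = 6.213×10^14 kg; dividing by ρ_w = 0.9998 g cm⁻³ = 999.8 kg m⁻³ gives 6.214×10^11 m³ of water.
Spread over 3.60×10^14 m² of ocean, Δh = 6.214×10^11 / 3.60×10^14 = 1.73×10^-3 m = 1.73 mm.

≈ 1.73 mm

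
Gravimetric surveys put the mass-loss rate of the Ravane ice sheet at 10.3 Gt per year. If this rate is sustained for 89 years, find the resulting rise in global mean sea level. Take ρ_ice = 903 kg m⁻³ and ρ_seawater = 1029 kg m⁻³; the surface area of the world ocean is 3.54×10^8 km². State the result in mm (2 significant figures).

≈ 2.5 mm

Total mass lost = 10.3 Gt/yr × 89 yr = 916.7 Gt = 9.167×10^14 kg.
ρ_w = 1029 kg m⁻³, so water volume = 9.167×10^14 / 1029 = 8.909×10^11 m³.
Δh = 8.909×10^11 / 3.54×10^14 = 2.52×10^-3 m = 2.5 mm.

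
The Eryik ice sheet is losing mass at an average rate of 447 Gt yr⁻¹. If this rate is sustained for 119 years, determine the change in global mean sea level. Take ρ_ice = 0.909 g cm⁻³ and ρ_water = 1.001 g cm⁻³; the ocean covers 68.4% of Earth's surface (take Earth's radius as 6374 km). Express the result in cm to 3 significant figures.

≈ 15.2 cm

Total mass lost = 447 Gt/yr × 119 yr = 5.319×10^4 Gt = 5.319×10^16 kg.
ρ_w = 1.001 g cm⁻³ = 1001 kg m⁻³, so water volume = 5.319×10^16 / 1001 = 5.314×10^13 m³.
Δh = 5.314×10^13 / 3.49×10^14 = 0.152 m = 15.2 cm.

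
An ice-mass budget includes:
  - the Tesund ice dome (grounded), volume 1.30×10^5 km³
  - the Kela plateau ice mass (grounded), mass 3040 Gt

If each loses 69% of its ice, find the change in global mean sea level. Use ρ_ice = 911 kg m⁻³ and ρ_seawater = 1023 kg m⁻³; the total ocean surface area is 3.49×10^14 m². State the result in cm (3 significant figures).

≈ 23.5 cm

Tesund: 0.69 × 1.30×10^5 km³ × (911/1023) = 7.988×10^4 km³ of water.
Kela: 0.69 × 3040 Gt = 2.098×10^15 kg; dividing by ρ_w = 1023 kg m⁻³ gives 2.050×10^12 m³ of water.
Total added water ≈ 8.193×10^13 m³ over 3.49×10^14 m² → Δh = 0.235 m = 23.5 cm.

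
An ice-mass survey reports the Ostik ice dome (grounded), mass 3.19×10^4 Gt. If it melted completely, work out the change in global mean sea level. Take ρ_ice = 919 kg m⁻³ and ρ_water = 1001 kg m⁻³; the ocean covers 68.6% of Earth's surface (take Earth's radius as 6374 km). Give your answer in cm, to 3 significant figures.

≈ 9.10 cm

Ostik: 3.19×10^4 Gt = 3.190×10^16 kg; dividing by ρ_w = 1001 kg m⁻³ gives 3.187×10^13 m³ of water.
Spread over 3.50×10^14 m² of ocean, Δh = 3.187×10^13 / 3.50×10^14 = 0.0910 m = 9.10 cm.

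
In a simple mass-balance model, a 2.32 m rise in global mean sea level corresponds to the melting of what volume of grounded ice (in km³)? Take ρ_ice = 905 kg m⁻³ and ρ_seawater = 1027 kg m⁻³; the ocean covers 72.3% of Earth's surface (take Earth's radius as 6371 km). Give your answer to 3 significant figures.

≈ 9.71×10^5 km³

Required water volume = Δh × A = 2.32 m × 3.69×10^14 m² = 8.556×10^14 m³ = 8.556×10^5 km³.
Ice volume = water volume × ρ_w/ρ_ice = 8.556×10^5 × 1027/905 = 9.71×10^5 km³.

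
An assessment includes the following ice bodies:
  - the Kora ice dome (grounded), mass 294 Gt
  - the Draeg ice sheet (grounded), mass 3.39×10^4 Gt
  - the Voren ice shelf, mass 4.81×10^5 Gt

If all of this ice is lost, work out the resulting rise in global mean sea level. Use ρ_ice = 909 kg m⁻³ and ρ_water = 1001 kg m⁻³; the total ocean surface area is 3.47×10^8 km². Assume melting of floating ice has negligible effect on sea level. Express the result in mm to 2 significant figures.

Kora: 294 Gt = 2.940×10^14 kg; dividing by ρ_w = 1001 kg m⁻³ gives 2.937×10^11 m³ of water.
Draeg: 3.39×10^4 Gt = 3.390×10^16 kg; dividing by ρ_w = 1001 kg m⁻³ gives 3.387×10^13 m³ of water.
The Voren ice shelf is floating and already displaces its own weight of water, so its melt adds essentially nothing to sea level.
Total added water ≈ 3.416×10^13 m³ over 3.47×10^14 m² → Δh = 0.0984 m = 98 mm.

≈ 98 mm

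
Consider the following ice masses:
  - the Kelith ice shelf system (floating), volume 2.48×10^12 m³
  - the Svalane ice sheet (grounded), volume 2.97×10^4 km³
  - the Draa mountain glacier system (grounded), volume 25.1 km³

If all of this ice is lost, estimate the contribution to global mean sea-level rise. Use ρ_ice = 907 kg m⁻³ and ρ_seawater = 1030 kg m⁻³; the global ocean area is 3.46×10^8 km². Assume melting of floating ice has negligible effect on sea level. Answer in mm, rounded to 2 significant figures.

The Kelith ice shelf system is floating and already displaces its own weight of water, so its melt adds essentially nothing to sea level.
Svalane: 2.97×10^4 km³ × (907/1030) = 2.615×10^4 km³ of water.
Draa: 25.1 km³ × (907/1030) = 22.10 km³ of water.
Total added water ≈ 2.618×10^13 m³ over 3.46×10^14 m² → Δh = 0.0757 m = 76 mm.

≈ 76 mm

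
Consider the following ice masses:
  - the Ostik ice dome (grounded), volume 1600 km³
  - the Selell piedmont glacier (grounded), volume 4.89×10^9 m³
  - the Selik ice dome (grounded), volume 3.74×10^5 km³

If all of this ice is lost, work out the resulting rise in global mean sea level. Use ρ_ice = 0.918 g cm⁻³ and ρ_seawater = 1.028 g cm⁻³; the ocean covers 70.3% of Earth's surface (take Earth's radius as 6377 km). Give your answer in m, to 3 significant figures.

Ostik: 1600 km³ × (918/1028) = 1429 km³ of water.
Selell: 4.89×10^9 m³ × (918/1028) = 4.367×10^9 m³ of water.
Selik: 3.74×10^5 km³ × (918/1028) = 3.340×10^5 km³ of water.
Total added water ≈ 3.354×10^14 m³ over 3.59×10^14 m² → Δh = 0.934 m.

≈ 0.934 m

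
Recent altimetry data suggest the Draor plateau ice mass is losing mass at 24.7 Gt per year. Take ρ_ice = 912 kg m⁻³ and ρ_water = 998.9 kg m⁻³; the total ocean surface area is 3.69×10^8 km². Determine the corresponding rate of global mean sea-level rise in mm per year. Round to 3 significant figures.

≈ 0.0670 mm/yr

ρ_w = 998.9 kg m⁻³. Annual water volume added = 24.7 Gt / ρ_w = 2.470×10^13 kg / 998.9 kg m⁻³ = 2.473×10^10 m³.
Δh per year = 2.473×10^10 / 3.69×10^14 = 6.70×10^-5 m = 0.0670 mm.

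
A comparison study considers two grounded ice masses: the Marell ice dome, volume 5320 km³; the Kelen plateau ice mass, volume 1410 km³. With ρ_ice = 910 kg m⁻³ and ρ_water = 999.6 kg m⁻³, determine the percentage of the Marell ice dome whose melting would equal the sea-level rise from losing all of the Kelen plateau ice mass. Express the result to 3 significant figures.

Equal sea-level rise means equal mass of meltwater, i.e. equal mass of ice lost.
Ice mass of Kelen: 1.283×10^15 kg; ice mass of Marell: 4.841×10^15 kg.
Fraction required = 1.283×10^15 / 4.841×10^15 = 0.265 → 26.5 %.

≈ 26.5 %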